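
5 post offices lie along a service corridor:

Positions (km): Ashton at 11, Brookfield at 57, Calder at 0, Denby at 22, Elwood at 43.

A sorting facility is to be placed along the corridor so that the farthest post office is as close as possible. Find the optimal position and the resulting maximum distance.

location 28.5, max distance 28.5

The 1-center on a line is the midpoint of the two extreme points: leftmost at 0, rightmost at 57.
Optimal location = (0 + 57)/2 = 28.5; maximum distance = (57 − 0)/2 = 28.5.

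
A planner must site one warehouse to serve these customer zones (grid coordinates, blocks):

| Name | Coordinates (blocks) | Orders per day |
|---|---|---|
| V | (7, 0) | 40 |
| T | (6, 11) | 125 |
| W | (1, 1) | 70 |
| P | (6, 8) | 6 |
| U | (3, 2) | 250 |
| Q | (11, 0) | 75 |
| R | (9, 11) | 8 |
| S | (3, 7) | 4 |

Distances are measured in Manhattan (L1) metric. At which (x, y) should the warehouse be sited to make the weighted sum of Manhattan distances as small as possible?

(3, 2)

Manhattan distance separates: Σwᵢ(|x−xᵢ|+|y−yᵢ|) = Σwᵢ|x−xᵢ| + Σwᵢ|y−yᵢ|, so x and y are optimised independently as 1-D weighted medians.
Total weight W = 578; half = 289.
x-coordinate, sorted with cumulative weight:
  x=1 (W, w=70) cum 70
  x=3 (U, w=250) cum 320  ← median
  x=3 (S, w=4) cum 324
  x=6 (T, w=125) cum 449
  x=6 (P, w=6) cum 455
  x=7 (V, w=40) cum 495
  x=9 (R, w=8) cum 503
  x=11 (Q, w=75) cum 578
⇒ x* = 3
y-coordinate, sorted with cumulative weight:
  y=0 (V, w=40) cum 40
  y=0 (Q, w=75) cum 115
  y=1 (W, w=70) cum 185
  y=2 (U, w=250) cum 435  ← median
  y=7 (S, w=4) cum 439
  y=8 (P, w=6) cum 445
  y=11 (T, w=125) cum 570
  y=11 (R, w=8) cum 578
⇒ y* = 2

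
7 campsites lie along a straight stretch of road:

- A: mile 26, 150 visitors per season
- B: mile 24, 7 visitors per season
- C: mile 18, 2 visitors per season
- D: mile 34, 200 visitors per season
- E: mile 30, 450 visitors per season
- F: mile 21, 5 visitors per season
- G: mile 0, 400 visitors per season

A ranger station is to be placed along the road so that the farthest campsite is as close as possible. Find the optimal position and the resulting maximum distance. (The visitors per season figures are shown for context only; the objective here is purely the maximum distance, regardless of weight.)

location 17, max distance 17

The 1-center on a line is the midpoint of the two extreme points: leftmost at 0, rightmost at 34.
Optimal location = (0 + 34)/2 = 17; maximum distance = (34 − 0)/2 = 17.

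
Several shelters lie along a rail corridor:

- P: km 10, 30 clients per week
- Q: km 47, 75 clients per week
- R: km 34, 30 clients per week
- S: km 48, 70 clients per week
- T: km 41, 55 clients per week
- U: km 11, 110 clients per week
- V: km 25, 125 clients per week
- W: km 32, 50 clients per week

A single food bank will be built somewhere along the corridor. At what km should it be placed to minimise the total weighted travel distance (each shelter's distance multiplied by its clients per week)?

x = 32

For a sum of weighted absolute distances on a line, the optimum is the weighted median (not the mean). Total weight W = 545; half-weight = 272.5.
Sort by position and accumulate weight:
  km 10 (P, w=30) → cum 30
  km 11 (U, w=110) → cum 140
  km 25 (V, w=125) → cum 265
  km 32 (W, w=50) → cum 315  ≥ 272.5 → median here
  km 34 (R, w=30) → cum 345
  km 41 (T, w=55) → cum 400
  km 47 (Q, w=75) → cum 475
  km 48 (S, w=70) → cum 545
Optimal location: km 32.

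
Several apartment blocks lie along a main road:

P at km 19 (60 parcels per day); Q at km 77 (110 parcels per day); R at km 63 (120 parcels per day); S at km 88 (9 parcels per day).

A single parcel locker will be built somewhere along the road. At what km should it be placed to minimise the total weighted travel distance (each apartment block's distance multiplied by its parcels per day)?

For a sum of weighted absolute distances on a line, the optimum is the weighted median (not the mean). Total weight W = 299; half-weight = 149.5.
Sort by position and accumulate weight:
  km 19 (P, w=60) → cum 60
  km 63 (R, w=120) → cum 180  ≥ 149.5 → median here
  km 77 (Q, w=110) → cum 290
  km 88 (S, w=9) → cum 299
Optimal location: km 63.

x = 63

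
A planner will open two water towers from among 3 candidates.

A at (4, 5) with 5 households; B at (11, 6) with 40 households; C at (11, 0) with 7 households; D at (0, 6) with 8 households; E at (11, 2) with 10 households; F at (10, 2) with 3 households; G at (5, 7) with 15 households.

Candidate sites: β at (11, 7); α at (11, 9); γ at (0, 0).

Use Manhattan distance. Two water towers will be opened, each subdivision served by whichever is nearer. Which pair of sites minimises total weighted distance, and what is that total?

{β, γ}, total 340

Evaluate every pair (each demand assigned to the nearer of the two):
  {β, γ}: total = 340
  {β, α}: total = 388
  {α, γ}: total = 490
Best pair: {β, γ} with total 340.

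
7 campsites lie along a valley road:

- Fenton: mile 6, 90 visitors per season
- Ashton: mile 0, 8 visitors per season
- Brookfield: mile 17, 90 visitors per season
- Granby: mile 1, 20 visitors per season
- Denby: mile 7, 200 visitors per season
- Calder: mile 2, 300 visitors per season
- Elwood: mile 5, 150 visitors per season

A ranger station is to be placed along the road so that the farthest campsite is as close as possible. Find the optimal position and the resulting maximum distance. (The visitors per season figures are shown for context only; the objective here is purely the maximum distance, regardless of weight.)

location 8.5, max distance 8.5

The 1-center on a line is the midpoint of the two extreme points: leftmost at 0, rightmost at 17.
Optimal location = (0 + 17)/2 = 8.5; maximum distance = (17 − 0)/2 = 8.5.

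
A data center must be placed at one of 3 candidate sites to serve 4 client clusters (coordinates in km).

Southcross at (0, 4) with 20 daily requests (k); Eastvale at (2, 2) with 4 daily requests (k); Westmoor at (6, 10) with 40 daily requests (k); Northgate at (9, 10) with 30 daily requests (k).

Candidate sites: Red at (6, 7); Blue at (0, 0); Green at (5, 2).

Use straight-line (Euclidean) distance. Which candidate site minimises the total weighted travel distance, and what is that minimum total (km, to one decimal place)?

Total weighted distance at each candidate:
  Red (6, 7): total = 407.1
  Blue (0, 0): total = 961.4
  Green (5, 2): total = 710.5
Minimum is at Red with total 407.1 km.

Red, total 407.1 km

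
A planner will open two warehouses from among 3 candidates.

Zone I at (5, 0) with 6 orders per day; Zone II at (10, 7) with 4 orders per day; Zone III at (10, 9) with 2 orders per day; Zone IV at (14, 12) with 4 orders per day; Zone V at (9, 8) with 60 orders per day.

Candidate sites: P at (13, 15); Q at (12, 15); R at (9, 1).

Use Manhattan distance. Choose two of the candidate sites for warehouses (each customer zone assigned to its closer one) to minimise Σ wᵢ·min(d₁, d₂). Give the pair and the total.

Evaluate every pair (each demand assigned to the nearer of the two):
  {P, R}: total = 512
  {Q, R}: total = 514
  {P, Q}: total = 804
Best pair: {P, R} with total 512.

{P, R}, total 512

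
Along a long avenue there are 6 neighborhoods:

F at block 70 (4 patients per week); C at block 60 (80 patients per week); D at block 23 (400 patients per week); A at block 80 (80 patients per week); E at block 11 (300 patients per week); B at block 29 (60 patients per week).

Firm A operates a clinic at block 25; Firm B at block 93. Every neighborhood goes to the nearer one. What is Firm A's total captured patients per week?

760

The indifferent point is the midpoint (25+93)/2 = 59; neighborhoods left of it (closer to Firm A at 25) go to Firm A, those right go to Firm B.
  E at 11 (w=300) → Firm A
  D at 23 (w=400) → Firm A
  B at 29 (w=60) → Firm A
  C at 60 (w=80) → Firm B
  F at 70 (w=4) → Firm B
  A at 80 (w=80) → Firm B
Firm A captures 760; Firm B captures 164.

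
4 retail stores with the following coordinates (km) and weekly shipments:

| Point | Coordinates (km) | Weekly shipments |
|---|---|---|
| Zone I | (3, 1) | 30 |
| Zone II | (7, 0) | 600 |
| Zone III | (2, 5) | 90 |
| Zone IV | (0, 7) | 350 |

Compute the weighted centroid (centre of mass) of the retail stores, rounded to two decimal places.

(4.18, 2.74)

The minimiser of Σwᵢ‖p−pᵢ‖² is the weighted centroid p* = (Σwᵢpᵢ)/(Σwᵢ).
Σwᵢ = 1070.
Σwᵢxᵢ = 30·3 + 600·7 + 90·2 + 350·0 = 4470.
Σwᵢyᵢ = 30·1 + 600·0 + 90·5 + 350·7 = 2930.
x* = 4470/1070 = 4.18, y* = 2930/1070 = 2.74.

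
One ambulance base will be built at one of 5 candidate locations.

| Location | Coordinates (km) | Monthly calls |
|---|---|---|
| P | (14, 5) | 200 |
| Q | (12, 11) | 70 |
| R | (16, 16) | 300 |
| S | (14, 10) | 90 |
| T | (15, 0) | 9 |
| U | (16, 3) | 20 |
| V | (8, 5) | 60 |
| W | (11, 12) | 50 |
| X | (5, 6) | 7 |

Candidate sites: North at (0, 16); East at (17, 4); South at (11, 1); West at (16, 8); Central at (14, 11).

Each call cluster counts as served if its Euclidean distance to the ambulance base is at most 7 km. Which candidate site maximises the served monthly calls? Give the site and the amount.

Coverage radius r = 7 km; a point is covered iff (Δx)²+(Δy)² ≤ 7² = 49.
  North (0, 16): covers {none} → 0
  East (17, 4): covers {P, S, T, U} → 319
  South (11, 1): covers {P, T, U, V} → 289
  West (16, 8): covers {P, Q, S, U, W} → 430
  Central (14, 11): covers {P, Q, R, S, W} → 710
Maximum coverage at Central: 710 monthly calls.

Central, covering 710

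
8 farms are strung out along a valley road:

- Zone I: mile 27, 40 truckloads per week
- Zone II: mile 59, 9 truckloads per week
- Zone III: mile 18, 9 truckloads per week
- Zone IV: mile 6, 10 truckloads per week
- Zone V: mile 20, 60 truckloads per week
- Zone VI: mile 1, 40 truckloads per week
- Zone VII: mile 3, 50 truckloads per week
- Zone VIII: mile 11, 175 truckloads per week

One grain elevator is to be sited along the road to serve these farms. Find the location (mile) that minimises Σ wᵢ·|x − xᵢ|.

x = 11

For a sum of weighted absolute distances on a line, the optimum is the weighted median (not the mean). Total weight W = 393; half-weight = 196.5.
Sort by position and accumulate weight:
  mile 1 (Zone VI, w=40) → cum 40
  mile 3 (Zone VII, w=50) → cum 90
  mile 6 (Zone IV, w=10) → cum 100
  mile 11 (Zone VIII, w=175) → cum 275  ≥ 196.5 → median here
  mile 18 (Zone III, w=9) → cum 284
  mile 20 (Zone V, w=60) → cum 344
  mile 27 (Zone I, w=40) → cum 384
  mile 59 (Zone II, w=9) → cum 393
Optimal location: mile 11.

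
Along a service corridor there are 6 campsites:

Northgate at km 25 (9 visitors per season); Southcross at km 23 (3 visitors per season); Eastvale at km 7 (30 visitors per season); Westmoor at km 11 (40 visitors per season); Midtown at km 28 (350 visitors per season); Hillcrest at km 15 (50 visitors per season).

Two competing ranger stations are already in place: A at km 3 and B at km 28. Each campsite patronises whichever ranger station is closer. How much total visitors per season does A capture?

120

The indifferent point is the midpoint (3+28)/2 = 15.5; campsites left of it (closer to A at 3) go to A, those right go to B.
  Eastvale at 7 (w=30) → A
  Westmoor at 11 (w=40) → A
  Hillcrest at 15 (w=50) → A
  Southcross at 23 (w=3) → B
  Northgate at 25 (w=9) → B
  Midtown at 28 (w=350) → B
A captures 120; B captures 362.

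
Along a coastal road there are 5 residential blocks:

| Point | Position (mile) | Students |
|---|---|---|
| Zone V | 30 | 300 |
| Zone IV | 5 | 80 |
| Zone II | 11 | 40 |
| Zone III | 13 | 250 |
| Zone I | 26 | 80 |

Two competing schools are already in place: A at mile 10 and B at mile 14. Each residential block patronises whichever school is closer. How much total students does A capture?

The indifferent point is the midpoint (10+14)/2 = 12; residential blocks left of it (closer to A at 10) go to A, those right go to B.
  Zone IV at 5 (w=80) → A
  Zone II at 11 (w=40) → A
  Zone III at 13 (w=250) → B
  Zone I at 26 (w=80) → B
  Zone V at 30 (w=300) → B
A captures 120; B captures 630.

120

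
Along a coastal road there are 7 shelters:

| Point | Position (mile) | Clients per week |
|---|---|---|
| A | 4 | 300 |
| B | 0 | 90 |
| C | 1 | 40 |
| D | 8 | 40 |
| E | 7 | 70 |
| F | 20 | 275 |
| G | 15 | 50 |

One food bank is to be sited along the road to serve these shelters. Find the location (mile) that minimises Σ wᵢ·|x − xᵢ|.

x = 7

For a sum of weighted absolute distances on a line, the optimum is the weighted median (not the mean). Total weight W = 865; half-weight = 432.5.
Sort by position and accumulate weight:
  mile 0 (B, w=90) → cum 90
  mile 1 (C, w=40) → cum 130
  mile 4 (A, w=300) → cum 430
  mile 7 (E, w=70) → cum 500  ≥ 432.5 → median here
  mile 8 (D, w=40) → cum 540
  mile 15 (G, w=50) → cum 590
  mile 20 (F, w=275) → cum 865
Optimal location: mile 7.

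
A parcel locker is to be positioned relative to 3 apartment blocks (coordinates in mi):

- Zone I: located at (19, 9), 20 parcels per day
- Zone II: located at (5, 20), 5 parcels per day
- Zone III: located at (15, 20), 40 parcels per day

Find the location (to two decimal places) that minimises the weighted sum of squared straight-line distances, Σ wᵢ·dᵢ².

The minimiser of Σwᵢ‖p−pᵢ‖² is the weighted centroid p* = (Σwᵢpᵢ)/(Σwᵢ).
Σwᵢ = 65.
Σwᵢxᵢ = 20·19 + 5·5 + 40·15 = 1005.
Σwᵢyᵢ = 20·9 + 5·20 + 40·20 = 1080.
x* = 1005/65 = 15.46, y* = 1080/65 = 16.62.

(15.46, 16.62)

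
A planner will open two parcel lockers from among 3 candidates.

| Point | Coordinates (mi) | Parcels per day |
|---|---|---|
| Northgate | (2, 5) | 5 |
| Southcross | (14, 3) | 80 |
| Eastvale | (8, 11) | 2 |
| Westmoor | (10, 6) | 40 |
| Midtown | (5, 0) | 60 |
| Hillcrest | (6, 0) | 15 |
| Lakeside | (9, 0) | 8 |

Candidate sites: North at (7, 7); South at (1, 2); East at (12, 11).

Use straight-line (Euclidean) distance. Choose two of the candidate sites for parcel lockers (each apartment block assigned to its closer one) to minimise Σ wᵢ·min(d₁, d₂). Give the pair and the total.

{North, South}, total 1202.9

Evaluate every pair (each demand assigned to the nearer of the two):
  {North, South}: total = 1202.9
  {South, East}: total = 1314.0
  {North, East}: total = 1407.5
Best pair: {North, South} with total 1202.9.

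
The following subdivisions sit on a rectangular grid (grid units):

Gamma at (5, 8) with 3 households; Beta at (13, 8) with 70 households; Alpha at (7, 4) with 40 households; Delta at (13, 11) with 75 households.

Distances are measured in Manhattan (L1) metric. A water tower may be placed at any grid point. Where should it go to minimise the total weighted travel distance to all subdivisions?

(13, 8)

Manhattan distance separates: Σwᵢ(|x−xᵢ|+|y−yᵢ|) = Σwᵢ|x−xᵢ| + Σwᵢ|y−yᵢ|, so x and y are optimised independently as 1-D weighted medians.
Total weight W = 188; half = 94.
x-coordinate, sorted with cumulative weight:
  x=5 (Gamma, w=3) cum 3
  x=7 (Alpha, w=40) cum 43
  x=13 (Beta, w=70) cum 113  ← median
  x=13 (Delta, w=75) cum 188
⇒ x* = 13
y-coordinate, sorted with cumulative weight:
  y=4 (Alpha, w=40) cum 40
  y=8 (Gamma, w=3) cum 43
  y=8 (Beta, w=70) cum 113  ← median
  y=11 (Delta, w=75) cum 188
⇒ y* = 8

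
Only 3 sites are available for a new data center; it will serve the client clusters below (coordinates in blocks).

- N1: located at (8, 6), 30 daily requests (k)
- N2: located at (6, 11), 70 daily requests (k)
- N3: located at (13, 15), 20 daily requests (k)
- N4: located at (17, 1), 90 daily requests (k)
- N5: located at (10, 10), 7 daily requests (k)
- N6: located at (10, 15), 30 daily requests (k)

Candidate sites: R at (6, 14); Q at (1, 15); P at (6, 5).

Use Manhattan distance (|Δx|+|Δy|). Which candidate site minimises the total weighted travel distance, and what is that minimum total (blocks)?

Total weighted distance at each candidate:
  R (6, 14): total = 3036
  Q (1, 15): total = 4418
  P (6, 5): total = 2683
Minimum is at P with total 2683 blocks.

P, total 2683 blocks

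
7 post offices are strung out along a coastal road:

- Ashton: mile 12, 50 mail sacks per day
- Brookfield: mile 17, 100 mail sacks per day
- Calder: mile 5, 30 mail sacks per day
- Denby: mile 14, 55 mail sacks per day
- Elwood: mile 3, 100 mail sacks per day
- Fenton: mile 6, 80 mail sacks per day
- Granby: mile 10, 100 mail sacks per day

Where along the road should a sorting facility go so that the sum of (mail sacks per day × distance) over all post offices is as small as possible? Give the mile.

x = 10

For a sum of weighted absolute distances on a line, the optimum is the weighted median (not the mean). Total weight W = 515; half-weight = 257.5.
Sort by position and accumulate weight:
  mile 3 (Elwood, w=100) → cum 100
  mile 5 (Calder, w=30) → cum 130
  mile 6 (Fenton, w=80) → cum 210
  mile 10 (Granby, w=100) → cum 310  ≥ 257.5 → median here
  mile 12 (Ashton, w=50) → cum 360
  mile 14 (Denby, w=55) → cum 415
  mile 17 (Brookfield, w=100) → cum 515
Optimal location: mile 10.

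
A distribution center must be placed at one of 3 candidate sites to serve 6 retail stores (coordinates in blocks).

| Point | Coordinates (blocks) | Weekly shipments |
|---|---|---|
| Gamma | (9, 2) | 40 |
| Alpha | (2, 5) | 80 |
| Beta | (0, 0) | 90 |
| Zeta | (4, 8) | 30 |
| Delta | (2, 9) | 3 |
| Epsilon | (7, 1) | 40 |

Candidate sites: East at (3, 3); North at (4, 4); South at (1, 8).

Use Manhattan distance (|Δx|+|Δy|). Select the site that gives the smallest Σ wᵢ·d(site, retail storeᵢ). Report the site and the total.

East, total 1501 blocks

Total weighted distance at each candidate:
  East (3, 3): total = 1501
  North (4, 4): total = 1621
  South (1, 8): total = 2306
Minimum is at East with total 1501 blocks.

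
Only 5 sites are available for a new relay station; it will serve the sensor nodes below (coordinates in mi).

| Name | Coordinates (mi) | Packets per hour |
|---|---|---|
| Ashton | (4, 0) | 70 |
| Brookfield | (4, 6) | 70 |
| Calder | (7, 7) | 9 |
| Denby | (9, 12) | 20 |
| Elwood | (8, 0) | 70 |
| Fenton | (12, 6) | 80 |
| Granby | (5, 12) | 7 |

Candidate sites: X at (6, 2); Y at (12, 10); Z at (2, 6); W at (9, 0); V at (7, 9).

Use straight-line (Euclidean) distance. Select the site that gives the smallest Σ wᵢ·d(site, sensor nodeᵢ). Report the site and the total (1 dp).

X, total 1611.0 mi

Total weighted distance at each candidate:
  X (6, 2): total = 1611.0
  Y (12, 10): total = 2772.0
  Z (2, 6): total = 2253.9
  W (9, 0): total = 1897.4
  V (7, 9): total = 2176.8
Minimum is at X with total 1611.0 mi.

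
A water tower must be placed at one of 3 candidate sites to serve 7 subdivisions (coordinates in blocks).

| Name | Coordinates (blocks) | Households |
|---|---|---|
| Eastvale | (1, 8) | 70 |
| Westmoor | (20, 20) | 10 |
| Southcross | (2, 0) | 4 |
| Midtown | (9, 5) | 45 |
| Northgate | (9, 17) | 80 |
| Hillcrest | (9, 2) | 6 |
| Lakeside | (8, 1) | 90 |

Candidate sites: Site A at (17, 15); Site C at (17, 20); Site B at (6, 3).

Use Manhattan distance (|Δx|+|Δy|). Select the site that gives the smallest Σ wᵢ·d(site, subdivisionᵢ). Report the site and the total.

Site B, total 3007 blocks

Total weighted distance at each candidate:
  Site A (17, 15): total = 5616
  Site C (17, 20): total = 6721
  Site B (6, 3): total = 3007
Minimum is at Site B with total 3007 blocks.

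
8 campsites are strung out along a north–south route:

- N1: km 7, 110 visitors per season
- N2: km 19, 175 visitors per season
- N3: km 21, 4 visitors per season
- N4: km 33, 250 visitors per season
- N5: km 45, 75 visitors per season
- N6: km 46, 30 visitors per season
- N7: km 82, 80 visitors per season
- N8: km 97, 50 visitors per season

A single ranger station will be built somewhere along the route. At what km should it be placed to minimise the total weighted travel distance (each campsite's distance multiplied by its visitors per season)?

For a sum of weighted absolute distances on a line, the optimum is the weighted median (not the mean). Total weight W = 774; half-weight = 387.
Sort by position and accumulate weight:
  km 7 (N1, w=110) → cum 110
  km 19 (N2, w=175) → cum 285
  km 21 (N3, w=4) → cum 289
  km 33 (N4, w=250) → cum 539  ≥ 387 → median here
  km 45 (N5, w=75) → cum 614
  km 46 (N6, w=30) → cum 644
  km 82 (N7, w=80) → cum 724
  km 97 (N8, w=50) → cum 774
Optimal location: km 33.

x = 33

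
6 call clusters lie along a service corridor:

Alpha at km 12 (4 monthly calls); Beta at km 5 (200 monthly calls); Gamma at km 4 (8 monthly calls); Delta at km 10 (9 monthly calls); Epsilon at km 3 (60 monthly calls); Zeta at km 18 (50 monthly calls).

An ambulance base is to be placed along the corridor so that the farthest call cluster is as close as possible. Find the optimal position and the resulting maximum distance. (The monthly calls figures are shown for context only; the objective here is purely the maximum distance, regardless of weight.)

location 10.5, max distance 7.5

The 1-center on a line is the midpoint of the two extreme points: leftmost at 3, rightmost at 18.
Optimal location = (3 + 18)/2 = 10.5; maximum distance = (18 − 3)/2 = 7.5.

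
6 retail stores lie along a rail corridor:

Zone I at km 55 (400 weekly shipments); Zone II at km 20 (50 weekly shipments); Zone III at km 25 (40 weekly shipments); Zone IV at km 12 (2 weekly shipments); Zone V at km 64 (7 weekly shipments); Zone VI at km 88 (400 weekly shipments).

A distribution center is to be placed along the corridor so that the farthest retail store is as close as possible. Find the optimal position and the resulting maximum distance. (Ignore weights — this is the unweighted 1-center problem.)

location 50, max distance 38

The 1-center on a line is the midpoint of the two extreme points: leftmost at 12, rightmost at 88.
Optimal location = (12 + 88)/2 = 50; maximum distance = (88 − 12)/2 = 38.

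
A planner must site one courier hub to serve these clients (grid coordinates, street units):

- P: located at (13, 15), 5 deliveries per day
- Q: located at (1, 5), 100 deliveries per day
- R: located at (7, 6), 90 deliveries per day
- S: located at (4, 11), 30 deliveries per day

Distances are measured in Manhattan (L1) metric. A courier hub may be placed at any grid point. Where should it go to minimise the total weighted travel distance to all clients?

(4, 6)

Manhattan distance separates: Σwᵢ(|x−xᵢ|+|y−yᵢ|) = Σwᵢ|x−xᵢ| + Σwᵢ|y−yᵢ|, so x and y are optimised independently as 1-D weighted medians.
Total weight W = 225; half = 112.5.
x-coordinate, sorted with cumulative weight:
  x=1 (Q, w=100) cum 100
  x=4 (S, w=30) cum 130  ← median
  x=7 (R, w=90) cum 220
  x=13 (P, w=5) cum 225
⇒ x* = 4
y-coordinate, sorted with cumulative weight:
  y=5 (Q, w=100) cum 100
  y=6 (R, w=90) cum 190  ← median
  y=11 (S, w=30) cum 220
  y=15 (P, w=5) cum 225
⇒ y* = 6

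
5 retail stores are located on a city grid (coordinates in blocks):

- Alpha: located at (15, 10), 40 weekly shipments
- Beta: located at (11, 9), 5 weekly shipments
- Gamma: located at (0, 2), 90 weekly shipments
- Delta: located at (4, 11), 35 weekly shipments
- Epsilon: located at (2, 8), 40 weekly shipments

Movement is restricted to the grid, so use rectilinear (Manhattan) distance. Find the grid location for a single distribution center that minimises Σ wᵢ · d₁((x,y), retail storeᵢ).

Manhattan distance separates: Σwᵢ(|x−xᵢ|+|y−yᵢ|) = Σwᵢ|x−xᵢ| + Σwᵢ|y−yᵢ|, so x and y are optimised independently as 1-D weighted medians.
Total weight W = 210; half = 105.
x-coordinate, sorted with cumulative weight:
  x=0 (Gamma, w=90) cum 90
  x=2 (Epsilon, w=40) cum 130  ← median
  x=4 (Delta, w=35) cum 165
  x=11 (Beta, w=5) cum 170
  x=15 (Alpha, w=40) cum 210
⇒ x* = 2
y-coordinate, sorted with cumulative weight:
  y=2 (Gamma, w=90) cum 90
  y=8 (Epsilon, w=40) cum 130  ← median
  y=9 (Beta, w=5) cum 135
  y=10 (Alpha, w=40) cum 175
  y=11 (Delta, w=35) cum 210
⇒ y* = 8

(2, 8)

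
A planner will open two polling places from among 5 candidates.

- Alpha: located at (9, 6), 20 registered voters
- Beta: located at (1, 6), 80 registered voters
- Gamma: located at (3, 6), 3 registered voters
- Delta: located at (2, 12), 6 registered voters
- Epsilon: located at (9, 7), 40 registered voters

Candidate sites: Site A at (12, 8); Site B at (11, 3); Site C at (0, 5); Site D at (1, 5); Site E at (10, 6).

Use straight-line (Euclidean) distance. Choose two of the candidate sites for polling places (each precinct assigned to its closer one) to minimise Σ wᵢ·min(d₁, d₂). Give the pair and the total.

{Site D, Site E}, total 205.7

Evaluate every pair (each demand assigned to the nearer of the two):
  {Site D, Site E}: total = 205.7
  {Site C, Site E}: total = 242.9
  {Site A, Site D}: total = 327.7
  {Site A, Site C}: total = 364.9
  {Site B, Site D}: total = 380.1
  {Site B, Site C}: total = 417.3
  {Site C, Site D}: total = 620.2
  {Site A, Site E}: total = 877.6
  {Site B, Site E}: total = 877.6
  {Site A, Site B}: total = 1124.1
Best pair: {Site D, Site E} with total 205.7.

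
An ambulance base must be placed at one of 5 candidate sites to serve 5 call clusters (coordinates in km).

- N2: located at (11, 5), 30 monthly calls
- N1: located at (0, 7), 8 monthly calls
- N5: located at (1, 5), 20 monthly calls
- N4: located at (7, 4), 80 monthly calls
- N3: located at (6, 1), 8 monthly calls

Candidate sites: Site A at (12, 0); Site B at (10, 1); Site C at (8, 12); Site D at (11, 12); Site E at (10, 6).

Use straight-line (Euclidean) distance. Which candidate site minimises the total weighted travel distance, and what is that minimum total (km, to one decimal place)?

Site E, total 643.6 km

Total weighted distance at each candidate:
  Site A (12, 0): total = 1066.7
  Site B (10, 1): total = 785.4
  Site C (8, 12): total = 1236.4
  Site D (11, 12): total = 1363.0
  Site E (10, 6): total = 643.6
Minimum is at Site E with total 643.6 km.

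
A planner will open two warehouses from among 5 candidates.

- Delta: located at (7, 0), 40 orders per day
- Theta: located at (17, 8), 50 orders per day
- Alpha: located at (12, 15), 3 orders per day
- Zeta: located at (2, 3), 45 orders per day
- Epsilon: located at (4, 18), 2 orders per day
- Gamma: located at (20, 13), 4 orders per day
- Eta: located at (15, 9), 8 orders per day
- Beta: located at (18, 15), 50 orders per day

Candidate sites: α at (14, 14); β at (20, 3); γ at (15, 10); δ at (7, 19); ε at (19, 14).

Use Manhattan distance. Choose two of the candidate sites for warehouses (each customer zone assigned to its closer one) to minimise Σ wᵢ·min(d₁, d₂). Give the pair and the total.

Evaluate every pair (each demand assigned to the nearer of the two):
  {γ, ε}: total = 1998
  {β, ε}: total = 2092
  {α, γ}: total = 2143
  {β, γ}: total = 2152
  {α, β}: total = 2213
  {γ, δ}: total = 2292
  {δ, ε}: total = 2317
  {α, ε}: total = 2468
  {α, δ}: total = 2498
  {β, δ}: total = 2713
Best pair: {γ, ε} with total 1998.

{γ, ε}, total 1998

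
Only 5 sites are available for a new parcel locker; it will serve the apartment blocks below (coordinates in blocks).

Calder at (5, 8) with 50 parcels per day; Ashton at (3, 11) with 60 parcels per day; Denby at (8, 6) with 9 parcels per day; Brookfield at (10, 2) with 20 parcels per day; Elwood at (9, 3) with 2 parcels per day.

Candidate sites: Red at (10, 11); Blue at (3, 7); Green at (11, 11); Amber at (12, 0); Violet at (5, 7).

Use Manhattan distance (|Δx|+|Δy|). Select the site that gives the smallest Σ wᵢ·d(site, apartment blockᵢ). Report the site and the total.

Violet, total 662 blocks

Total weighted distance at each candidate:
  Red (10, 11): total = 1081
  Blue (3, 7): total = 704
  Green (11, 11): total = 1222
  Amber (12, 0): total = 2132
  Violet (5, 7): total = 662
Minimum is at Violet with total 662 blocks.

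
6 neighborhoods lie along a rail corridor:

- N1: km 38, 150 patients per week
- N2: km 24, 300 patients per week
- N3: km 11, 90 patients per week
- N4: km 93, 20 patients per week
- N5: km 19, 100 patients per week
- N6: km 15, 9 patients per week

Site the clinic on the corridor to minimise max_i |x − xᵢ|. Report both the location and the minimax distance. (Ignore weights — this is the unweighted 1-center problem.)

The 1-center on a line is the midpoint of the two extreme points: leftmost at 11, rightmost at 93.
Optimal location = (11 + 93)/2 = 52; maximum distance = (93 − 11)/2 = 41.

location 52, max distance 41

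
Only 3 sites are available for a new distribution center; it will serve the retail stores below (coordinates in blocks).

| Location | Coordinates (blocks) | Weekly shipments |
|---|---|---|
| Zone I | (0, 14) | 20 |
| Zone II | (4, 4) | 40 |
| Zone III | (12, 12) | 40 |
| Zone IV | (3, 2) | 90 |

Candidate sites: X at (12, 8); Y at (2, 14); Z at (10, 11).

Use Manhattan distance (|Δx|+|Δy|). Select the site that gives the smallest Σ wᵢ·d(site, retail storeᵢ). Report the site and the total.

Y, total 2170 blocks

Total weighted distance at each candidate:
  X (12, 8): total = 2350
  Y (2, 14): total = 2170
  Z (10, 11): total = 2340
Minimum is at Y with total 2170 blocks.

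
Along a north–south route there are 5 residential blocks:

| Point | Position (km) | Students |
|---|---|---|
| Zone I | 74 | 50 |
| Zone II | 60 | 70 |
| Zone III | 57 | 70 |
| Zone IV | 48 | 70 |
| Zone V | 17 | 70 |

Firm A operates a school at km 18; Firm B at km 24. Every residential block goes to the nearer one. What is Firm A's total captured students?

The indifferent point is the midpoint (18+24)/2 = 21; residential blocks left of it (closer to Firm A at 18) go to Firm A, those right go to Firm B.
  Zone V at 17 (w=70) → Firm A
  Zone IV at 48 (w=70) → Firm B
  Zone III at 57 (w=70) → Firm B
  Zone II at 60 (w=70) → Firm B
  Zone I at 74 (w=50) → Firm B
Firm A captures 70; Firm B captures 260.

70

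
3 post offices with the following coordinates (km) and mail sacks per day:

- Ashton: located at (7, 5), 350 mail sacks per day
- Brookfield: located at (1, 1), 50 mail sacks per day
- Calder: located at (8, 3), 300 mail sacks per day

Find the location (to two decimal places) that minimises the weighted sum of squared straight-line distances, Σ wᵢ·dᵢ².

The minimiser of Σwᵢ‖p−pᵢ‖² is the weighted centroid p* = (Σwᵢpᵢ)/(Σwᵢ).
Σwᵢ = 700.
Σwᵢxᵢ = 350·7 + 50·1 + 300·8 = 4900.
Σwᵢyᵢ = 350·5 + 50·1 + 300·3 = 2700.
x* = 4900/700 = 7.00, y* = 2700/700 = 3.86.

(7.00, 3.86)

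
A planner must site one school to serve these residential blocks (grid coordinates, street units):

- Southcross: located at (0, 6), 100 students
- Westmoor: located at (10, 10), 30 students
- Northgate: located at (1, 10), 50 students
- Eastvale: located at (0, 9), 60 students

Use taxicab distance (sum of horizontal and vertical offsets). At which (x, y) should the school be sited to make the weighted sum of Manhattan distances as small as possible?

Manhattan distance separates: Σwᵢ(|x−xᵢ|+|y−yᵢ|) = Σwᵢ|x−xᵢ| + Σwᵢ|y−yᵢ|, so x and y are optimised independently as 1-D weighted medians.
Total weight W = 240; half = 120.
x-coordinate, sorted with cumulative weight:
  x=0 (Southcross, w=100) cum 100
  x=0 (Eastvale, w=60) cum 160  ← median
  x=1 (Northgate, w=50) cum 210
  x=10 (Westmoor, w=30) cum 240
⇒ x* = 0
y-coordinate, sorted with cumulative weight:
  y=6 (Southcross, w=100) cum 100
  y=9 (Eastvale, w=60) cum 160  ← median
  y=10 (Westmoor, w=30) cum 190
  y=10 (Northgate, w=50) cum 240
⇒ y* = 9

(0, 9)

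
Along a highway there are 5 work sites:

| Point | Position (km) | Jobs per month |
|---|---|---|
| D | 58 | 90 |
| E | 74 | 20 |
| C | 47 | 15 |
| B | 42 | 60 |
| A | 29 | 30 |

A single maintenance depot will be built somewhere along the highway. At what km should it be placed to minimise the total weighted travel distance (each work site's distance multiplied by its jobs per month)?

For a sum of weighted absolute distances on a line, the optimum is the weighted median (not the mean). Total weight W = 215; half-weight = 107.5.
Sort by position and accumulate weight:
  km 29 (A, w=30) → cum 30
  km 42 (B, w=60) → cum 90
  km 47 (C, w=15) → cum 105
  km 58 (D, w=90) → cum 195  ≥ 107.5 → median here
  km 74 (E, w=20) → cum 215
Optimal location: km 58.

x = 58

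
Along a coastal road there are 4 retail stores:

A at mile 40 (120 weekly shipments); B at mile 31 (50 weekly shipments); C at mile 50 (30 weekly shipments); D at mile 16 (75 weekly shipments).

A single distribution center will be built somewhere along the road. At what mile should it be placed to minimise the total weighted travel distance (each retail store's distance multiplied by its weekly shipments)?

x = 40

For a sum of weighted absolute distances on a line, the optimum is the weighted median (not the mean). Total weight W = 275; half-weight = 137.5.
Sort by position and accumulate weight:
  mile 16 (D, w=75) → cum 75
  mile 31 (B, w=50) → cum 125
  mile 40 (A, w=120) → cum 245  ≥ 137.5 → median here
  mile 50 (C, w=30) → cum 275
Optimal location: mile 40.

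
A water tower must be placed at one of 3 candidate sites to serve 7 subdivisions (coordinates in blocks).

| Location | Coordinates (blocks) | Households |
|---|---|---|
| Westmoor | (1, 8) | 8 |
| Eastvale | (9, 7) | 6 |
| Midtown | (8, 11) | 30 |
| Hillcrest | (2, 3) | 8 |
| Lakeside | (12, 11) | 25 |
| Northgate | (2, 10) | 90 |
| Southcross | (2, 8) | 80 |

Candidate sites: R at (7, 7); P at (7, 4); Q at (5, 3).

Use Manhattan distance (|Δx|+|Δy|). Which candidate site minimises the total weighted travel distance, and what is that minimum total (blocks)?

Total weighted distance at each candidate:
  R (7, 7): total = 1715
  P (7, 4): total = 2408
  Q (5, 3): total = 2389
Minimum is at R with total 1715 blocks.

R, total 1715 blocks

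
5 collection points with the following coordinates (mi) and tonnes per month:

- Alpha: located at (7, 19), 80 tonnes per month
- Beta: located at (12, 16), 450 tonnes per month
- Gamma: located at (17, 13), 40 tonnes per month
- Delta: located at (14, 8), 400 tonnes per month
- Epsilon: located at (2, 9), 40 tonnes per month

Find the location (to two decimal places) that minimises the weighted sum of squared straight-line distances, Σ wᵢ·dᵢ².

The minimiser of Σwᵢ‖p−pᵢ‖² is the weighted centroid p* = (Σwᵢpᵢ)/(Σwᵢ).
Σwᵢ = 1010.
Σwᵢxᵢ = 80·7 + 450·12 + 40·17 + 400·14 + 40·2 = 12320.
Σwᵢyᵢ = 80·19 + 450·16 + 40·13 + 400·8 + 40·9 = 12800.
x* = 12320/1010 = 12.20, y* = 12800/1010 = 12.67.

(12.20, 12.67)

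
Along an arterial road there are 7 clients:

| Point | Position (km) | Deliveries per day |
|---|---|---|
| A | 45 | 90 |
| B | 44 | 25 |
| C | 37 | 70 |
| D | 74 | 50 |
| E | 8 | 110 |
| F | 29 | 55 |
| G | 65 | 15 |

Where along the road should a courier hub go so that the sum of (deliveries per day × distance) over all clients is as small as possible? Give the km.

For a sum of weighted absolute distances on a line, the optimum is the weighted median (not the mean). Total weight W = 415; half-weight = 207.5.
Sort by position and accumulate weight:
  km 8 (E, w=110) → cum 110
  km 29 (F, w=55) → cum 165
  km 37 (C, w=70) → cum 235  ≥ 207.5 → median here
  km 44 (B, w=25) → cum 260
  km 45 (A, w=90) → cum 350
  km 65 (G, w=15) → cum 365
  km 74 (D, w=50) → cum 415
Optimal location: km 37.

x = 37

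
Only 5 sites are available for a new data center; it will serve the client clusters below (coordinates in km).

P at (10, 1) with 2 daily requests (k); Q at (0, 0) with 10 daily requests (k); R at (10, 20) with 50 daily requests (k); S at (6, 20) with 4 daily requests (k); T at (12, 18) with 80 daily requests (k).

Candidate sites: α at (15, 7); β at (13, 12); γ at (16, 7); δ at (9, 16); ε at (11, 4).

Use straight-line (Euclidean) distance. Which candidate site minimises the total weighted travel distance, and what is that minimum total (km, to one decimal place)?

δ, total 728.2 km

Total weighted distance at each candidate:
  α (15, 7): total = 1853.0
  β (13, 12): total = 1156.1
  γ (16, 7): total = 1909.5
  δ (9, 16): total = 728.2
  ε (11, 4): total = 2114.8
Minimum is at δ with total 728.2 km.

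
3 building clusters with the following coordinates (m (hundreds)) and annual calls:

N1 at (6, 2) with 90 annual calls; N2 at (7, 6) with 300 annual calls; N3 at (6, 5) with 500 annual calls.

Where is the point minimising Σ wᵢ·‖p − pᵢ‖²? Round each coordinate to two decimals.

The minimiser of Σwᵢ‖p−pᵢ‖² is the weighted centroid p* = (Σwᵢpᵢ)/(Σwᵢ).
Σwᵢ = 890.
Σwᵢxᵢ = 90·6 + 300·7 + 500·6 = 5640.
Σwᵢyᵢ = 90·2 + 300·6 + 500·5 = 4480.
x* = 5640/890 = 6.34, y* = 4480/890 = 5.03.

(6.34, 5.03)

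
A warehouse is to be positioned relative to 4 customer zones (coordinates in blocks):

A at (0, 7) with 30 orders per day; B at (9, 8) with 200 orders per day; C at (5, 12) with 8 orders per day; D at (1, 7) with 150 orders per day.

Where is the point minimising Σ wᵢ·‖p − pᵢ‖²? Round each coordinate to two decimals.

(5.13, 7.62)

The minimiser of Σwᵢ‖p−pᵢ‖² is the weighted centroid p* = (Σwᵢpᵢ)/(Σwᵢ).
Σwᵢ = 388.
Σwᵢxᵢ = 30·0 + 200·9 + 8·5 + 150·1 = 1990.
Σwᵢyᵢ = 30·7 + 200·8 + 8·12 + 150·7 = 2956.
x* = 1990/388 = 5.13, y* = 2956/388 = 7.62.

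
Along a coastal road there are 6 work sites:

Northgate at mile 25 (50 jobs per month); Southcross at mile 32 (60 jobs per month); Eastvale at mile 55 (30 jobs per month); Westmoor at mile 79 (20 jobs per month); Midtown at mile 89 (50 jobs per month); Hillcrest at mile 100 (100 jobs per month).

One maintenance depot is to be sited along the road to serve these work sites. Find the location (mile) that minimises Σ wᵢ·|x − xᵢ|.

For a sum of weighted absolute distances on a line, the optimum is the weighted median (not the mean). Total weight W = 310; half-weight = 155.
Sort by position and accumulate weight:
  mile 25 (Northgate, w=50) → cum 50
  mile 32 (Southcross, w=60) → cum 110
  mile 55 (Eastvale, w=30) → cum 140
  mile 79 (Westmoor, w=20) → cum 160  ≥ 155 → median here
  mile 89 (Midtown, w=50) → cum 210
  mile 100 (Hillcrest, w=100) → cum 310
Optimal location: mile 79.

x = 79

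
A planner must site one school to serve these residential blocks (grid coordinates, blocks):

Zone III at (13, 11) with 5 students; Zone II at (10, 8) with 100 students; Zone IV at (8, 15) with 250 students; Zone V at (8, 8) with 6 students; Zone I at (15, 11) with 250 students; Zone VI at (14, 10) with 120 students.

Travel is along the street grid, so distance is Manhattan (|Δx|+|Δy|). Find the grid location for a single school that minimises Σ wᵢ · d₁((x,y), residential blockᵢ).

(14, 11)

Manhattan distance separates: Σwᵢ(|x−xᵢ|+|y−yᵢ|) = Σwᵢ|x−xᵢ| + Σwᵢ|y−yᵢ|, so x and y are optimised independently as 1-D weighted medians.
Total weight W = 731; half = 365.5.
x-coordinate, sorted with cumulative weight:
  x=8 (Zone IV, w=250) cum 250
  x=8 (Zone V, w=6) cum 256
  x=10 (Zone II, w=100) cum 356
  x=13 (Zone III, w=5) cum 361
  x=14 (Zone VI, w=120) cum 481  ← median
  x=15 (Zone I, w=250) cum 731
⇒ x* = 14
y-coordinate, sorted with cumulative weight:
  y=8 (Zone II, w=100) cum 100
  y=8 (Zone V, w=6) cum 106
  y=10 (Zone VI, w=120) cum 226
  y=11 (Zone III, w=5) cum 231
  y=11 (Zone I, w=250) cum 481  ← median
  y=15 (Zone IV, w=250) cum 731
⇒ y* = 11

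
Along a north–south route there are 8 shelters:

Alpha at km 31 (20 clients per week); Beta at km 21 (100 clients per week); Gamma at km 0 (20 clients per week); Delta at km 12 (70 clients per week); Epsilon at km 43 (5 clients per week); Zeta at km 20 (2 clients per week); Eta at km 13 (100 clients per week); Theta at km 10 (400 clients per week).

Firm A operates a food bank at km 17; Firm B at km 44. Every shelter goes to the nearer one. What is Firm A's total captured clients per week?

The indifferent point is the midpoint (17+44)/2 = 30.5; shelters left of it (closer to Firm A at 17) go to Firm A, those right go to Firm B.
  Gamma at 0 (w=20) → Firm A
  Theta at 10 (w=400) → Firm A
  Delta at 12 (w=70) → Firm A
  Eta at 13 (w=100) → Firm A
  Zeta at 20 (w=2) → Firm A
  Beta at 21 (w=100) → Firm A
  Alpha at 31 (w=20) → Firm B
  Epsilon at 43 (w=5) → Firm B
Firm A captures 692; Firm B captures 25.

692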